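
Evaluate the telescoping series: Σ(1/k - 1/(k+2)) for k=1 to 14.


Telescoping with gap 2: two head and two tail terms survive.
= (1 + 1/2) - (1/15 + 1/16)
= 3/2 - 1/15 - 1/16 = 329/240

Sum = 329/240


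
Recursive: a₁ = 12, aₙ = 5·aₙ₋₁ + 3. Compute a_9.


Computing step by step:
a_1 = 12
a_2 = 63
a_3 = 318
a_4 = 1593
a_5 = 7968
a_6 = 39843
a_7 = 199218
a_8 = 996093
a_9 = 4980468


a_9 = 4980468


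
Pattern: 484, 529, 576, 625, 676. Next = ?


Pattern: perfect squares: n²
Terms: 484, 529, 576, 625, 676
Next term = 729

Next term = 729


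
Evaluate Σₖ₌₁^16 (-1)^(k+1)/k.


S = 1 - 1/2 + 1/3 - 1/4 + 1/5 - 1/6 + 1/7 - 1/8 ± ...
= 0.6629
(Full series converges to +ln(2) ≈ +0.6931)

S_16 = 0.6629


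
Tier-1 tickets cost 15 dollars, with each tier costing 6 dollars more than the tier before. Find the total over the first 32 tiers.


aₙ = 15 + (32-1)×6 = 201
Sₙ = n(a₁+aₙ)/2 = 32×(15+201)/2
= 32×216/2 = 3456

S_32 = 3456


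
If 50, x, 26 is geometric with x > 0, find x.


GM = √(50×26) = √1300 = 36.0555

GM = 36.0555


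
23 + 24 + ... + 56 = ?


Σₖ₌23^56 k = Σₖ₌₁^56 k − Σₖ₌₁^22 k
= 56·57/2 − 22·23/2
= 1596 − 253 = 1343

Σk = 1343


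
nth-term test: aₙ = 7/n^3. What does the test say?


lim(n→∞) 7/n^3 = 0
lim aₙ = 0 → nth-term test is INCONCLUSIVE
(Need other tests; this is actually a convergent p-series with p=3 > 1)

Inconclusive (lim aₙ = 0; need another test)


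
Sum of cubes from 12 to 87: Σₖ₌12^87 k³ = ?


Σₖ₌12^87 k³ = [87·88/2]² − [11·12/2]²
= 14653584 − 4356 = 14649228

Σk³ = 14649228


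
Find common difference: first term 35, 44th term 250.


d = (aₙ - a₁)/(n-1)
= (250 - 35)/(44-1)
= 215/43 = 5

d = 5


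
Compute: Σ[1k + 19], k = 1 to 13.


Σ(1k+19) = 1·Σk + 19·n
= 1·91 + 19·13
= 91 + 247 = 338

Σ = 338


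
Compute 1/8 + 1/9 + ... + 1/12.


Σₖ₌8^12 1/k = 1/8 + 1/9 + 1/10 + 1/11 + 1/12
= 2021/3960
≈ 0.5104

Sum = 2021/3960 ≈ 0.5104


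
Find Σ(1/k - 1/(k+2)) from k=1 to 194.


Telescoping with gap 2: two head and two tail terms survive.
= (1 + 1/2) - (1/195 + 1/196)
= 3/2 - 1/195 - 1/196 = 56939/38220

Sum = 56939/38220


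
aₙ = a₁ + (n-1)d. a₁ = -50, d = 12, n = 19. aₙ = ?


aₙ = a₁ + (n-1)d
= -50 + (19-1)×12
= -50 + 216
= 166

a_19 = 166


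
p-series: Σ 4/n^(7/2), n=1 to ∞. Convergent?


p-series test: Σ c/n^p converges if p > 1, diverges if p ≤ 1 (constant c > 0 doesn't affect convergence).
p = 7/2
7/2 > 1 → CONVERGES

Converges (p = 7/2 > 1)


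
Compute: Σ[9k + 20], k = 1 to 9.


Σ(9k+20) = 9·Σk + 20·n
= 9·45 + 20·9
= 405 + 180 = 585

Σ = 585


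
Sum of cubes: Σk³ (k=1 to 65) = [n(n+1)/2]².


n(n+1)/2 = 65×66/2 = 2145
Σk³ = 2145² = 4601025

Σk³ = 4601025


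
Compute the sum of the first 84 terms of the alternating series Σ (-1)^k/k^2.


S = -1 + 1/4 - 1/9 + 1/16 - 1/25 + 1/36 - 1/49 + 1/64 ± ...
= -0.8224
(Full series converges to -π²/12 ≈ -0.8225)

S_84 = -0.8224


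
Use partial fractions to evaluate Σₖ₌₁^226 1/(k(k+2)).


1/(k(k+2)) = (1/2)·(1/k - 1/(k+2)) (partial fractions)
Telescoping: Σ = (1/2)·(1 + 1/2 - 1/227 - 1/228) = 77179/103512

Sum = 77179/103512


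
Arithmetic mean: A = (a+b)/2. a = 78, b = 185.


AM = (78 + 185)/2 = 263/2 = 131.5

AM = 131.5


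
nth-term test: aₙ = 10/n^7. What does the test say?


lim(n→∞) 10/n^7 = 0
lim aₙ = 0 → nth-term test is INCONCLUSIVE
(Need other tests; this is actually a convergent p-series with p=7 > 1)

Inconclusive (lim aₙ = 0; need another test)


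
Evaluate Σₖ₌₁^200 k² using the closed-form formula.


n = 200
n(n+1)(2n+1)/6 = 200×201×401/6
= 16120200/6 = 2686700

Σk² = 2686700


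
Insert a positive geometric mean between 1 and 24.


GM = √(1×24) = √24 = 4.899

GM = 4.899


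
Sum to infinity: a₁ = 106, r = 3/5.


S∞ = a₁/(1-r) = 106/(1 - 3/5)
= 106/(2/5)
= 265

S∞ = 265


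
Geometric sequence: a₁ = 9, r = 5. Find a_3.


aₙ = a₁·r^(n-1)
= 9×5^2
= 9×25
= 225

a_3 = 225


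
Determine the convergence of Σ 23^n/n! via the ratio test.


aₙ = 23^n/n!
a_{n+1}/aₙ = 23^(n+1)/(n+1)! × n!/23^n
= 23/(n+1)
L = lim(n→∞) 23/(n+1) = 0
L < 1 → series CONVERGES

Converges (ratio test: L = 0 < 1)


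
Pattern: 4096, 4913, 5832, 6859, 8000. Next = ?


Pattern: perfect cubes: n³
Terms: 4096, 4913, 5832, 6859, 8000
Next term = 9261

Next term = 9261


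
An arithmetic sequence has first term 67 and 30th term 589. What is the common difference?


d = (aₙ - a₁)/(n-1)
= (589 - 67)/(30-1)
= 522/29 = 18

d = 18


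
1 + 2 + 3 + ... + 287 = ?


n(n+1)/2 = 287×288/2 = 82656/2 = 41328

Σk = 41328


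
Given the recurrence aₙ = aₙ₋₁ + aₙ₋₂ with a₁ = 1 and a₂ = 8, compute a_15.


Computing iteratively: 1, 8, 9, 17, 26, 43, 69, 112, 181, 293, 474, 767, ...
a_15 = 3249

a_15 = 3249


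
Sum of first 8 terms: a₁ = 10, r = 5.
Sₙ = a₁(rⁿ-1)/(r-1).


Sₙ = 10×(5^8 - 1)/(5 - 1)
= 10×(390625 - 1)/4
= 10×390624/4
= 976560

S_8 = 976560


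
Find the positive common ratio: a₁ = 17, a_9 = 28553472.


r^(n-1) = aₙ/a₁
r^8 = 28553472/17 = 1679616
r = 1679616^(1/8)
= ±6; taking r > 0 gives r = 6

r = 6


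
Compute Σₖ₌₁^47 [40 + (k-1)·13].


aₙ = 40 + (47-1)×13 = 638
Sₙ = n(a₁+aₙ)/2 = 47×(40+638)/2
= 47×678/2 = 15933

S_47 = 15933


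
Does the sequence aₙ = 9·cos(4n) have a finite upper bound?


For all n, -1 ≤ cos(4n) ≤ 1, so -9 ≤ 9·cos(4n) ≤ 9
Lower bound: -9, Upper bound: 9
The sequence IS bounded

Bounded (-9 ≤ aₙ ≤ 9)


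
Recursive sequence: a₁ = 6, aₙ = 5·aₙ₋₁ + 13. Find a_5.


Computing step by step:
a_1 = 6
a_2 = 43
a_3 = 228
a_4 = 1153
a_5 = 5778


a_5 = 5778


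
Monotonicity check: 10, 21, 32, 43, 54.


Differences: 11, 11, 11, 11
All differences > 0 → strictly INCREASING

Monotonically increasing


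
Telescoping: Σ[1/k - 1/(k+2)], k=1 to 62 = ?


Telescoping with gap 2: two head and two tail terms survive.
= (1 + 1/2) - (1/63 + 1/64)
= 3/2 - 1/63 - 1/64 = 5921/4032

Sum = 5921/4032


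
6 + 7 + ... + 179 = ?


Σₖ₌6^179 k = Σₖ₌₁^179 k − Σₖ₌₁^5 k
= 179·180/2 − 5·6/2
= 16110 − 15 = 16095

Σk = 16095


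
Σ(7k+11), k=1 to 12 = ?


Σ(7k+11) = 7·Σk + 11·n
= 7·78 + 11·12
= 546 + 132 = 678

Σ = 678


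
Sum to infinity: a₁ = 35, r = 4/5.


S∞ = a₁/(1-r) = 35/(1 - 4/5)
= 35/(1/5)
= 175

S∞ = 175


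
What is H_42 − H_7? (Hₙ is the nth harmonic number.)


Σₖ₌8^42 1/k = 1/8 + 1/9 + 1/10 + ... + 1/42
= 34529574772441493/19914562703599200
≈ 1.7339

Sum = 34529574772441493/19914562703599200 ≈ 1.7339


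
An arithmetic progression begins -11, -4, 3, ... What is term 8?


aₙ = a₁ + (n-1)d
= -11 + (8-1)×7
= -11 + 49
= 38

a_8 = 38


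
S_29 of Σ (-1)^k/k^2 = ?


S = -1 + 1/4 - 1/9 + 1/16 - 1/25 + 1/36 - 1/49 + 1/64 ± ...
= -0.823
(Full series converges to -π²/12 ≈ -0.8225)

S_29 = -0.823


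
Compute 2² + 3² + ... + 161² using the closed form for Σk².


Σₖ₌2^161 k² = Σₖ₌₁^161 k² − Σₖ₌₁^1 k²
= 161·162·323/6 − 1·2·3/6
= 1404081 − 1 = 1404080

Σk² = 1404080


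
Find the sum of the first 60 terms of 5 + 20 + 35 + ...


aₙ = 5 + (60-1)×15 = 890
Sₙ = n(a₁+aₙ)/2 = 60×(5+890)/2
= 60×895/2 = 26850

S_60 = 26850


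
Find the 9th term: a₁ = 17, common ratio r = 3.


aₙ = a₁·r^(n-1)
= 17×3^8
= 17×6561
= 111537

a_9 = 111537


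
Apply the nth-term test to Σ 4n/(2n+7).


lim(n→∞) 4n/(2n+7) = 4/2 = 2  (divide numerator and denominator by n)
lim aₙ = 2 ≠ 0 → series DIVERGES

Diverges (lim aₙ = 2 ≠ 0)


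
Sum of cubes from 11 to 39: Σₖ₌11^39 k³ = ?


Σₖ₌11^39 k³ = [39·40/2]² − [10·11/2]²
= 608400 − 3025 = 605375

Σk³ = 605375


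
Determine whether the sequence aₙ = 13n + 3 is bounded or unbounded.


aₙ = 13n + 3 → as n→∞, aₙ→∞
No finite upper bound exists
The sequence is UNBOUNDED

Unbounded (aₙ → ∞ as n → ∞)


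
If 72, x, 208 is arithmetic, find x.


AM = (72 + 208)/2 = 280/2 = 140

AM = 140


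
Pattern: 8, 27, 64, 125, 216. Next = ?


Pattern: perfect cubes: n³
Terms: 8, 27, 64, 125, 216
Next term = 343

Next term = 343


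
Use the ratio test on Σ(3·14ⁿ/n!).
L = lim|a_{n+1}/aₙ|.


aₙ = 3·14^n/n!
a_{n+1}/aₙ = 14^(n+1)/(n+1)! × n!/14^n  (constant 3 cancels)
= 14/(n+1)
L = lim(n→∞) 14/(n+1) = 0
L < 1 → series CONVERGES

Converges (ratio test: L = 0 < 1)


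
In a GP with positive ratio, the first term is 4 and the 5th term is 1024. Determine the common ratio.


r^(n-1) = aₙ/a₁
r^4 = 1024/4 = 256
r = 256^(1/4)
= ±4; taking r > 0 gives r = 4

r = 4


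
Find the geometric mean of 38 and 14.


GM = √(38×14) = √532 = 23.0651

GM = 23.0651


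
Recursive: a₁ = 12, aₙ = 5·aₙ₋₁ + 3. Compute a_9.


Computing step by step:
a_1 = 12
a_2 = 63
a_3 = 318
a_4 = 1593
a_5 = 7968
a_6 = 39843
a_7 = 199218
a_8 = 996093
a_9 = 4980468


a_9 = 4980468


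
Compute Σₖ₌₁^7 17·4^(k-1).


Sₙ = 17×(4^7 - 1)/(4 - 1)
= 17×(16384 - 1)/3
= 17×16383/3
= 92837

S_7 = 92837


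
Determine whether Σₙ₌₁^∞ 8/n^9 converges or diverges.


p-series test: Σ c/n^p converges if p > 1, diverges if p ≤ 1 (constant c > 0 doesn't affect convergence).
p = 9
9 > 1 → CONVERGES

Converges (p = 9 > 1)


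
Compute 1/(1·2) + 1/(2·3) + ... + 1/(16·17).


1/(k(k+1)) = 1/k - 1/(k+1) (partial fractions)
Telescoping: Σ = 1 - 1/17 = 16/17

Sum = 16/17


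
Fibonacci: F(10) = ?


Fibonacci sequence: 1, 1, 2, 3, 5, 8, 13, 21, 34, 55
F(10) = 55

F(10) = 55


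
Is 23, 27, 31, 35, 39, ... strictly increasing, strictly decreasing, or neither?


Differences: 4, 4, 4, 4
All differences > 0 → strictly INCREASING

Monotonically increasing


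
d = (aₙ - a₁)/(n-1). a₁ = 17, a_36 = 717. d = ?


d = (aₙ - a₁)/(n-1)
= (717 - 17)/(36-1)
= 700/35 = 20

d = 20


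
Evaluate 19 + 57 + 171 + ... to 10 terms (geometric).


Sₙ = 19×(3^10 - 1)/(3 - 1)
= 19×(59049 - 1)/2
= 19×59048/2
= 560956

S_10 = 560956


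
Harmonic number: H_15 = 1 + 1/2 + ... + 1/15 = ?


H_15 = 1/1 + 1/2 + 1/3 + ... + 1/15
= 1195757/360360
≈ 3.3182

H_15 = 1195757/360360 ≈ 3.3182


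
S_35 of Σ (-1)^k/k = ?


S = -1 + 1/2 - 1/3 + 1/4 - 1/5 + 1/6 - 1/7 + 1/8 ± ...
= -0.7072
(Full series converges to -ln(2) ≈ -0.6931)

S_35 = -0.7072


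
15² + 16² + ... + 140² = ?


Σₖ₌15^140 k² = Σₖ₌₁^140 k² − Σₖ₌₁^14 k²
= 140·141·281/6 − 14·15·29/6
= 924490 − 1015 = 923475

Σk² = 923475


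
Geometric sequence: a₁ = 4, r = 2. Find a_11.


aₙ = a₁·r^(n-1)
= 4×2^10
= 4×1024
= 4096

a_11 = 4096


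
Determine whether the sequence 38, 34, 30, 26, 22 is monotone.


Differences: -4, -4, -4, -4
All differences < 0 → strictly DECREASING

Monotonically decreasing


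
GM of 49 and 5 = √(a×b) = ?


GM = √(49×5) = √245 = 15.6525

GM = 15.6525


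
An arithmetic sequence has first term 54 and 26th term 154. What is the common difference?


d = (aₙ - a₁)/(n-1)
= (154 - 54)/(26-1)
= 100/25 = 4

d = 4


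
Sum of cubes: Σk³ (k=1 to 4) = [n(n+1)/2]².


n(n+1)/2 = 4×5/2 = 10
Σk³ = 10² = 100

Σk³ = 100


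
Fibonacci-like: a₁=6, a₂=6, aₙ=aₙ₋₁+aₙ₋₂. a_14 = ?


Computing iteratively: 6, 6, 12, 18, 30, 48, 78, 126, 204, 330, 534, 864, ...
a_14 = 2262

a_14 = 2262


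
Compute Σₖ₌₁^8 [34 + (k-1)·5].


aₙ = 34 + (8-1)×5 = 69
Sₙ = n(a₁+aₙ)/2 = 8×(34+69)/2
= 8×103/2 = 412

S_8 = 412


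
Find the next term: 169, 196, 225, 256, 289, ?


Pattern: perfect squares: n²
Terms: 169, 196, 225, 256, 289
Next term = 324

Next term = 324


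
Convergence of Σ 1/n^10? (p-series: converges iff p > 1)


p-series test: Σ c/n^p converges if p > 1, diverges if p ≤ 1 (constant c > 0 doesn't affect convergence).
p = 10
10 > 1 → CONVERGES

Converges (p = 10 > 1)


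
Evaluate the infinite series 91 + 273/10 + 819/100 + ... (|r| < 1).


S∞ = a₁/(1-r) = 91/(1 - 3/10)
= 91/(7/10)
= 130

S∞ = 130


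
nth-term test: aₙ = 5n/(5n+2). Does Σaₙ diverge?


lim(n→∞) 5n/(5n+2) = 5/5 = 1  (divide numerator and denominator by n)
lim aₙ = 1 ≠ 0 → series DIVERGES

Diverges (lim aₙ = 1 ≠ 0)


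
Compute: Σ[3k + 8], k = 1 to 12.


Σ(3k+8) = 3·Σk + 8·n
= 3·78 + 8·12
= 234 + 96 = 330

Σ = 330


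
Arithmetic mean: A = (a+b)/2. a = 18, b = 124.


AM = (18 + 124)/2 = 142/2 = 71

AM = 71


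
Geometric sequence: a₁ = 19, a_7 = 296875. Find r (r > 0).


r^(n-1) = aₙ/a₁
r^6 = 296875/19 = 15625
r = 15625^(1/6)
= ±5; taking r > 0 gives r = 5

r = 5


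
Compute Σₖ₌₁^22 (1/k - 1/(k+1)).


Telescoping: adjacent terms cancel.
= 1/1 - 1/23
= 1 - 1/23 = 22/23

Sum = 22/23


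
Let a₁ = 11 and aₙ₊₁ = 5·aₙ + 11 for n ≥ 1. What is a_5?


Computing step by step:
a_1 = 11
a_2 = 66
a_3 = 341
a_4 = 1716
a_5 = 8591


a_5 = 8591


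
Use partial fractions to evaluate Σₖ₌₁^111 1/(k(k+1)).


1/(k(k+1)) = 1/k - 1/(k+1) (partial fractions)
Telescoping: Σ = 1 - 1/112 = 111/112

Sum = 111/112


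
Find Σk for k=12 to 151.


Σₖ₌12^151 k = Σₖ₌₁^151 k − Σₖ₌₁^11 k
= 151·152/2 − 11·12/2
= 11476 − 66 = 11410

Σk = 11410


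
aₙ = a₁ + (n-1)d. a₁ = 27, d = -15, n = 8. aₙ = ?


aₙ = a₁ + (n-1)d
= 27 + (8-1)×-15
= 27 - 105
= -78

a_8 = -78


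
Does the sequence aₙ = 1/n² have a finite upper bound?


a₁ = 1, a₂ = 1/4, a₃ = 1/9, ...
0 < aₙ ≤ 1 for all n ≥ 1
The sequence IS bounded

Bounded (0 < aₙ ≤ 1)


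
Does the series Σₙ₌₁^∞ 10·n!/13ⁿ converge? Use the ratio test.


aₙ = 10·n!/13^n
a_{n+1}/aₙ = (n+1)!/13^(n+1) × 13^n/n!  (constant 10 cancels)
= (n+1)/13
L = lim(n→∞) (n+1)/13 = ∞
L > 1 → series DIVERGES

Diverges (ratio test: L = ∞ > 1)


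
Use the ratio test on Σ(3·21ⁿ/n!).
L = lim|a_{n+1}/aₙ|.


aₙ = 3·21^n/n!
a_{n+1}/aₙ = 21^(n+1)/(n+1)! × n!/21^n  (constant 3 cancels)
= 21/(n+1)
L = lim(n→∞) 21/(n+1) = 0
L < 1 → series CONVERGES

Converges (ratio test: L = 0 < 1)


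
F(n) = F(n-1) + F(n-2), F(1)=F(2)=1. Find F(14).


Fibonacci sequence: 1, 1, 2, 3, 5, 8, 13, 21, 34, 55, 89, ...
F(14) = 377

F(14) = 377


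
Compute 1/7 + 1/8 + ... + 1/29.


Σₖ₌7^29 1/k = 1/7 + 1/8 + 1/9 + ... + 1/29
= 3520777082527/2329089562800
≈ 1.5117

Sum = 3520777082527/2329089562800 ≈ 1.5117


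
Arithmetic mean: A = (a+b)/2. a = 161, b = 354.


AM = (161 + 354)/2 = 515/2 = 257.5

AM = 257.5


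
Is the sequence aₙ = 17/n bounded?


a₁ = 17, a₂ = 17/2, a₃ = 17/3, ...
0 < aₙ ≤ 17 for all n ≥ 1
Lower bound: 0, Upper bound: 17
The sequence IS bounded

Bounded (0 < aₙ ≤ 17)


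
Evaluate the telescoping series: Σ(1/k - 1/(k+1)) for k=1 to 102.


Telescoping: adjacent terms cancel.
= 1/1 - 1/103
= 1 - 1/103 = 102/103

Sum = 102/103


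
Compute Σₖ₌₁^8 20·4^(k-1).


Sₙ = 20×(4^8 - 1)/(4 - 1)
= 20×(65536 - 1)/3
= 20×65535/3
= 436900

S_8 = 436900


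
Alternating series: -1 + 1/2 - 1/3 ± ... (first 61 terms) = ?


S = -1 + 1/2 - 1/3 + 1/4 - 1/5 + 1/6 - 1/7 + 1/8 ± ...
= -0.7013
(Full series converges to -ln(2) ≈ -0.6931)

S_61 = -0.7013


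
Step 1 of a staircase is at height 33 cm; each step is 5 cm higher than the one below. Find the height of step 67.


aₙ = a₁ + (n-1)d
= 33 + (67-1)×5
= 33 + 330
= 363

a_67 = 363


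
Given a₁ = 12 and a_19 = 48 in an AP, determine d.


d = (aₙ - a₁)/(n-1)
= (48 - 12)/(19-1)
= 36/18 = 2

d = 2


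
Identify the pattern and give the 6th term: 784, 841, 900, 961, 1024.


Pattern: perfect squares: n²
Terms: 784, 841, 900, 961, 1024
Next term = 1089

Next term = 1089


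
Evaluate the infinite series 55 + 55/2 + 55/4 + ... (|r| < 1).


S∞ = a₁/(1-r) = 55/(1 - 1/2)
= 55/(1/2)
= 110

S∞ = 110


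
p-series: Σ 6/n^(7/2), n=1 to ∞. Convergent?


p-series test: Σ c/n^p converges if p > 1, diverges if p ≤ 1 (constant c > 0 doesn't affect convergence).
p = 7/2
7/2 > 1 → CONVERGES

Converges (p = 7/2 > 1)


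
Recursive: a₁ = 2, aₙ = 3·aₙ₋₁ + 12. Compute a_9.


Computing step by step:
a_1 = 2
a_2 = 18
a_3 = 66
a_4 = 210
a_5 = 642
a_6 = 1938
a_7 = 5826
a_8 = 17490
a_9 = 52482


a_9 = 52482


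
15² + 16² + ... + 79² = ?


Σₖ₌15^79 k² = Σₖ₌₁^79 k² − Σₖ₌₁^14 k²
= 79·80·159/6 − 14·15·29/6
= 167480 − 1015 = 166465

Σk² = 166465


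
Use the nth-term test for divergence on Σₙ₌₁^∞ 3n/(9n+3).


lim(n→∞) 3n/(9n+3) = 3/9 = 1/3  (divide numerator and denominator by n)
lim aₙ = 1/3 ≠ 0 → series DIVERGES

Diverges (lim aₙ = 1/3 ≠ 0)


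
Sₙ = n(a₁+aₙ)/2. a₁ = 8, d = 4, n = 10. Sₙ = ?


aₙ = 8 + (10-1)×4 = 44
Sₙ = n(a₁+aₙ)/2 = 10×(8+44)/2
= 10×52/2 = 260

S_10 = 260


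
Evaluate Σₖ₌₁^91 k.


n(n+1)/2 = 91×92/2 = 8372/2 = 4186

Σk = 4186


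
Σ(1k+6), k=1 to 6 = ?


Σ(1k+6) = 1·Σk + 6·n
= 1·21 + 6·6
= 21 + 36 = 57

Σ = 57


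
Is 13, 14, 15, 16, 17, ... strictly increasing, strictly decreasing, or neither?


Differences: 1, 1, 1, 1
All differences > 0 → strictly INCREASING

Monotonically increasing


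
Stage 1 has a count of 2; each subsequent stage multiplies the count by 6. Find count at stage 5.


aₙ = a₁·r^(n-1)
= 2×6^4
= 2×1296
= 2592

a_5 = 2592


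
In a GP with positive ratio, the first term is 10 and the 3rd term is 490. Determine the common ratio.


r^(n-1) = aₙ/a₁
r^2 = 490/10 = 49
r = 49^(1/2)
= ±7; taking r > 0 gives r = 7

r = 7


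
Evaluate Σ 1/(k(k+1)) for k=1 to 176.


1/(k(k+1)) = 1/k - 1/(k+1) (partial fractions)
Telescoping: Σ = 1 - 1/177 = 176/177

Sum = 176/177


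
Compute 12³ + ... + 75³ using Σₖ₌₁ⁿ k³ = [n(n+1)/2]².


Σₖ₌12^75 k³ = [75·76/2]² − [11·12/2]²
= 8122500 − 4356 = 8118144

Σk³ = 8118144


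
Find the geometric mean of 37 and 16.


GM = √(37×16) = √592 = 24.3311

GM = 24.3311


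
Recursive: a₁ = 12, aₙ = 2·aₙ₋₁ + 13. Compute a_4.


Computing step by step:
a_1 = 12
a_2 = 37
a_3 = 87
a_4 = 187


a_4 = 187


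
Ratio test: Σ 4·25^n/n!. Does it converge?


aₙ = 4·25^n/n!
a_{n+1}/aₙ = 25^(n+1)/(n+1)! × n!/25^n  (constant 4 cancels)
= 25/(n+1)
L = lim(n→∞) 25/(n+1) = 0
L < 1 → series CONVERGES

Converges (ratio test: L = 0 < 1)


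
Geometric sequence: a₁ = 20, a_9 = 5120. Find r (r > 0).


r^(n-1) = aₙ/a₁
r^8 = 5120/20 = 256
r = 256^(1/8)
= ±2; taking r > 0 gives r = 2

r = 2


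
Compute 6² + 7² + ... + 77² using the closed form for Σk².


Σₖ₌6^77 k² = Σₖ₌₁^77 k² − Σₖ₌₁^5 k²
= 77·78·155/6 − 5·6·11/6
= 155155 − 55 = 155100

Σk² = 155100


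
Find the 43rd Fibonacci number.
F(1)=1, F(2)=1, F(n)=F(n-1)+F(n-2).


Fibonacci sequence: 1, 1, 2, 3, 5, 8, 13, 21, 34, 55, 89, ...
F(43) = 433494437

F(43) = 433494437


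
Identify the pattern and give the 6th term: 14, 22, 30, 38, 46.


Pattern: arithmetic (d=8)
Terms: 14, 22, 30, 38, 46
Next term = 54

Next term = 54


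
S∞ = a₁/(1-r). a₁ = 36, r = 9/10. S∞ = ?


S∞ = a₁/(1-r) = 36/(1 - 9/10)
= 36/(1/10)
= 360

S∞ = 360


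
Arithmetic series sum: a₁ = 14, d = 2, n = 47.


aₙ = 14 + (47-1)×2 = 106
Sₙ = n(a₁+aₙ)/2 = 47×(14+106)/2
= 47×120/2 = 2820

S_47 = 2820


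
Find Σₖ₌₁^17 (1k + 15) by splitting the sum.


Σ(1k+15) = 1·Σk + 15·n
= 1·153 + 15·17
= 153 + 255 = 408

Σ = 408


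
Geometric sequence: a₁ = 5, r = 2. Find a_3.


aₙ = a₁·r^(n-1)
= 5×2^2
= 5×4
= 20

a_3 = 20


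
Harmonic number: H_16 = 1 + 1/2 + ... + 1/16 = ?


H_16 = 1/1 + 1/2 + 1/3 + ... + 1/16
= 2436559/720720
≈ 3.3807

H_16 = 2436559/720720 ≈ 3.3807


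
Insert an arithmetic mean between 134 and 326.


AM = (134 + 326)/2 = 460/2 = 230

AM = 230


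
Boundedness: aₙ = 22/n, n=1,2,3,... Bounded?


a₁ = 22, a₂ = 22/2, a₃ = 22/3, ...
0 < aₙ ≤ 22 for all n ≥ 1
Lower bound: 0, Upper bound: 22
The sequence IS bounded

Bounded (0 < aₙ ≤ 22)


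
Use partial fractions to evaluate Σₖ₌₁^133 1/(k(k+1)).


1/(k(k+1)) = 1/k - 1/(k+1) (partial fractions)
Telescoping: Σ = 1 - 1/134 = 133/134

Sum = 133/134


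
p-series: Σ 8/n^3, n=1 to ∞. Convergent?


p-series test: Σ c/n^p converges if p > 1, diverges if p ≤ 1 (constant c > 0 doesn't affect convergence).
p = 3
3 > 1 → CONVERGES

Converges (p = 3 > 1)


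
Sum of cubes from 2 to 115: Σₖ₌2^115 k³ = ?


Σₖ₌2^115 k³ = [115·116/2]² − [1·2/2]²
= 44488900 − 1 = 44488899

Σk³ = 44488899


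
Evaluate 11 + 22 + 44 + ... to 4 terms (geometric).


Sₙ = 11×(2^4 - 1)/(2 - 1)
= 11×(16 - 1)/1
= 11×15/1
= 165

S_4 = 165


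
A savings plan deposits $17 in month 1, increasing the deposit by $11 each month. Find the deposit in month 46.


aₙ = a₁ + (n-1)d
= 17 + (46-1)×11
= 17 + 495
= 512

a_46 = 512


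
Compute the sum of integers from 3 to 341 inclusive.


Σₖ₌3^341 k = Σₖ₌₁^341 k − Σₖ₌₁^2 k
= 341·342/2 − 2·3/2
= 58311 − 3 = 58308

Σk = 58308


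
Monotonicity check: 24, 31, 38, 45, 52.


Differences: 7, 7, 7, 7
All differences > 0 → strictly INCREASING

Monotonically increasing


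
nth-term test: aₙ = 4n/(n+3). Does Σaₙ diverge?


lim(n→∞) 4n/(n+3) = 4/1 = 4  (divide numerator and denominator by n)
lim aₙ = 4 ≠ 0 → series DIVERGES

Diverges (lim aₙ = 4 ≠ 0)


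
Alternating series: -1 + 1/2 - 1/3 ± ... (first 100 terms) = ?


S = -1 + 1/2 - 1/3 + 1/4 - 1/5 + 1/6 - 1/7 + 1/8 ± ...
= -0.6882
(Full series converges to -ln(2) ≈ -0.6931)

S_100 = -0.6882


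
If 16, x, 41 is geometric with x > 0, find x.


GM = √(16×41) = √656 = 25.6125

GM = 25.6125


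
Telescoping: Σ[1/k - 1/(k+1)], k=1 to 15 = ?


Telescoping: adjacent terms cancel.
= 1/1 - 1/16
= 1 - 1/16 = 15/16

Sum = 15/16


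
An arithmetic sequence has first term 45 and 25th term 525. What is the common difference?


d = (aₙ - a₁)/(n-1)
= (525 - 45)/(25-1)
= 480/24 = 20

d = 20


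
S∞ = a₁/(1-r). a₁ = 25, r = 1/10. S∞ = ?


S∞ = a₁/(1-r) = 25/(1 - 1/10)
= 25/(9/10)
= 250/9

S∞ = 250/9


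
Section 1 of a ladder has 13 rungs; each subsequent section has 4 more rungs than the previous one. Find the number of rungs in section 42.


aₙ = a₁ + (n-1)d
= 13 + (42-1)×4
= 13 + 164
= 177

a_42 = 177


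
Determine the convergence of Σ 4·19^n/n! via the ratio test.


aₙ = 4·19^n/n!
a_{n+1}/aₙ = 19^(n+1)/(n+1)! × n!/19^n  (constant 4 cancels)
= 19/(n+1)
L = lim(n→∞) 19/(n+1) = 0
L < 1 → series CONVERGES

Converges (ratio test: L = 0 < 1)


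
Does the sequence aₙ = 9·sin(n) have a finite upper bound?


For all n, -1 ≤ sin(n) ≤ 1, so -9 ≤ 9·sin(n) ≤ 9
Lower bound: -9, Upper bound: 9
The sequence IS bounded

Bounded (-9 ≤ aₙ ≤ 9)


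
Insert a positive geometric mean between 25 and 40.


GM = √(25×40) = √1000 = 31.6228

GM = 31.6228


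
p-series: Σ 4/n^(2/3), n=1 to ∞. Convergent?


p-series test: Σ c/n^p converges if p > 1, diverges if p ≤ 1 (constant c > 0 doesn't affect convergence).
p = 2/3
2/3 ≤ 1 → DIVERGES

Diverges (p = 2/3 ≤ 1)


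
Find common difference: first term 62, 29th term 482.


d = (aₙ - a₁)/(n-1)
= (482 - 62)/(29-1)
= 420/28 = 15

d = 15


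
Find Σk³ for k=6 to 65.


Σₖ₌6^65 k³ = [65·66/2]² − [5·6/2]²
= 4601025 − 225 = 4600800

Σk³ = 4600800


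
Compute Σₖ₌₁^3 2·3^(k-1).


Sₙ = 2×(3^3 - 1)/(3 - 1)
= 2×(27 - 1)/2
= 2×26/2
= 26

S_3 = 26


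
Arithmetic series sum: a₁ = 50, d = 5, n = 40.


aₙ = 50 + (40-1)×5 = 245
Sₙ = n(a₁+aₙ)/2 = 40×(50+245)/2
= 40×295/2 = 5900

S_40 = 5900


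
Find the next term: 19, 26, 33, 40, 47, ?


Pattern: arithmetic (d=7)
Terms: 19, 26, 33, 40, 47
Next term = 54

Next term = 54


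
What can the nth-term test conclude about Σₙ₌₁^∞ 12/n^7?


lim(n→∞) 12/n^7 = 0
lim aₙ = 0 → nth-term test is INCONCLUSIVE
(Need other tests; this is actually a convergent p-series with p=7 > 1)

Inconclusive (lim aₙ = 0; need another test)


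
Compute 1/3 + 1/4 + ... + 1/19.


Σₖ₌3^19 1/k = 1/3 + 1/4 + 1/5 + ... + 1/19
= 158899519/77597520
≈ 2.0477

Sum = 158899519/77597520 ≈ 2.0477


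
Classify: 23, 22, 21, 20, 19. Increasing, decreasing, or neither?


Differences: -1, -1, -1, -1
All differences < 0 → strictly DECREASING

Monotonically decreasing


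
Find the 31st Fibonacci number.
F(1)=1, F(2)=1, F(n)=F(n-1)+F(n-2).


Fibonacci sequence: 1, 1, 2, 3, 5, 8, 13, 21, 34, 55, 89, ...
F(31) = 1346269

F(31) = 1346269


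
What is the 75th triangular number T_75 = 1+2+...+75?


n(n+1)/2 = 75×76/2 = 5700/2 = 2850

Σk = 2850


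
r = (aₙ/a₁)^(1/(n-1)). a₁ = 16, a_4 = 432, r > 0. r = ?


r^(n-1) = aₙ/a₁
r^3 = 432/16 = 27
r = 27^(1/3)
= 3

r = 3


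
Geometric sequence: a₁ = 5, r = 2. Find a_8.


aₙ = a₁·r^(n-1)
= 5×2^7
= 5×128
= 640

a_8 = 640


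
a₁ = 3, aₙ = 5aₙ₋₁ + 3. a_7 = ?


Computing step by step:
a_1 = 3
a_2 = 18
a_3 = 93
a_4 = 468
a_5 = 2343
a_6 = 11718
a_7 = 58593


a_7 = 58593


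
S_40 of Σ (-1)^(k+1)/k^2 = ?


S = 1 - 1/4 + 1/9 - 1/16 + 1/25 - 1/36 + 1/49 - 1/64 ± ...
= 0.8222
(Full series converges to +π²/12 ≈ +0.8225)

S_40 = 0.8222


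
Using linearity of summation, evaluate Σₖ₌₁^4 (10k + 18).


Σ(10k+18) = 10·Σk + 18·n
= 10·10 + 18·4
= 100 + 72 = 172

Σ = 172


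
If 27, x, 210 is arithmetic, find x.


AM = (27 + 210)/2 = 237/2 = 118.5

AM = 118.5


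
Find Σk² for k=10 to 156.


Σₖ₌10^156 k² = Σₖ₌₁^156 k² − Σₖ₌₁^9 k²
= 156·157·313/6 − 9·10·19/6
= 1277666 − 285 = 1277381

Σk² = 1277381


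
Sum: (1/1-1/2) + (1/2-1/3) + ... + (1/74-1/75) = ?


Telescoping: adjacent terms cancel.
= 1/1 - 1/75
= 1 - 1/75 = 74/75

Sum = 74/75


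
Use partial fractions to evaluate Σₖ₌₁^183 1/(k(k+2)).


1/(k(k+2)) = (1/2)·(1/k - 1/(k+2)) (partial fractions)
Telescoping: Σ = (1/2)·(1 + 1/2 - 1/184 - 1/185) = 50691/68080

Sum = 50691/68080


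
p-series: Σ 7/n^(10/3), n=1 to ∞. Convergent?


p-series test: Σ c/n^p converges if p > 1, diverges if p ≤ 1 (constant c > 0 doesn't affect convergence).
p = 10/3
10/3 > 1 → CONVERGES

Converges (p = 10/3 > 1)


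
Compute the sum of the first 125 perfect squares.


n = 125
n(n+1)(2n+1)/6 = 125×126×251/6
= 3953250/6 = 658875

Σk² = 658875


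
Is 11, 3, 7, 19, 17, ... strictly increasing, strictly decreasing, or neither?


Differences: -8, 4, 12, -2
Difference at position 2 is +4 (> 0) but position 1 is -8 (< 0) — sequence both rises and falls
→ NOT monotonic

Not monotonic


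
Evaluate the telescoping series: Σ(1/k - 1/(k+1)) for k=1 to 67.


Telescoping: adjacent terms cancel.
= 1/1 - 1/68
= 1 - 1/68 = 67/68

Sum = 67/68


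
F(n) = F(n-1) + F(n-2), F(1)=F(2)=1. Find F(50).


Fibonacci sequence: 1, 1, 2, 3, 5, 8, 13, 21, 34, 55, 89, ...
F(50) = 12586269025

F(50) = 12586269025


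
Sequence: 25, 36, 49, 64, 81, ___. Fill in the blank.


Pattern: perfect squares: n²
Terms: 25, 36, 49, 64, 81
Next term = 100

Next term = 100


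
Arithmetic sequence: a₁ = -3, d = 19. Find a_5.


aₙ = a₁ + (n-1)d
= -3 + (5-1)×19
= -3 + 76
= 73

a_5 = 73


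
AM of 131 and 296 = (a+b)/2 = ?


AM = (131 + 296)/2 = 427/2 = 213.5

AM = 213.5


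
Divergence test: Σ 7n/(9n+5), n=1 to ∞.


lim(n→∞) 7n/(9n+5) = 7/9 = 7/9  (divide numerator and denominator by n)
lim aₙ = 7/9 ≠ 0 → series DIVERGES

Diverges (lim aₙ = 7/9 ≠ 0)


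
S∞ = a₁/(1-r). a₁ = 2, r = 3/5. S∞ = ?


S∞ = a₁/(1-r) = 2/(1 - 3/5)
= 2/(2/5)
= 5

S∞ = 5


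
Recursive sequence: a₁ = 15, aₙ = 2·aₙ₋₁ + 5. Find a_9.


Computing step by step:
a_1 = 15
a_2 = 35
a_3 = 75
a_4 = 155
a_5 = 315
a_6 = 635
a_7 = 1275
a_8 = 2555
a_9 = 5115


a_9 = 5115


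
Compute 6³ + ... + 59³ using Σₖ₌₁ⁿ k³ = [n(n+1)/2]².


Σₖ₌6^59 k³ = [59·60/2]² − [5·6/2]²
= 3132900 − 225 = 3132675

Σk³ = 3132675


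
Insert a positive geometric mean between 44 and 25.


GM = √(44×25) = √1100 = 33.1662

GM = 33.1662


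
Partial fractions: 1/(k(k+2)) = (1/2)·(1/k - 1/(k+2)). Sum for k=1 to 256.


1/(k(k+2)) = (1/2)·(1/k - 1/(k+2)) (partial fractions)
Telescoping: Σ = (1/2)·(1 + 1/2 - 1/257 - 1/258) = 24736/33153

Sum = 24736/33153


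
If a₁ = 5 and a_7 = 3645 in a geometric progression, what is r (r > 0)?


r^(n-1) = aₙ/a₁
r^6 = 3645/5 = 729
r = 729^(1/6)
= ±3; taking r > 0 gives r = 3

r = 3


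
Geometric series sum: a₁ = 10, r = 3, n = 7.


Sₙ = 10×(3^7 - 1)/(3 - 1)
= 10×(2187 - 1)/2
= 10×2186/2
= 10930

S_7 = 10930


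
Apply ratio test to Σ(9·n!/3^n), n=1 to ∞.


aₙ = 9·n!/3^n
a_{n+1}/aₙ = (n+1)!/3^(n+1) × 3^n/n!  (constant 9 cancels)
= (n+1)/3
L = lim(n→∞) (n+1)/3 = ∞
L > 1 → series DIVERGES

Diverges (ratio test: L = ∞ > 1)


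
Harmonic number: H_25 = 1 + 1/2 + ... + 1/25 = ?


H_25 = 1/1 + 1/2 + 1/3 + ... + 1/25
= 34052522467/8923714800
≈ 3.816

H_25 = 34052522467/8923714800 ≈ 3.816


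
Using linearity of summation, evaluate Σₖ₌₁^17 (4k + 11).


Σ(4k+11) = 4·Σk + 11·n
= 4·153 + 11·17
= 612 + 187 = 799

Σ = 799


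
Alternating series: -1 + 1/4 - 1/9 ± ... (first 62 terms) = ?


S = -1 + 1/4 - 1/9 + 1/16 - 1/25 + 1/36 - 1/49 + 1/64 ± ...
= -0.8223
(Full series converges to -π²/12 ≈ -0.8225)

S_62 = -0.8223


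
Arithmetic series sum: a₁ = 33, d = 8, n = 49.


aₙ = 33 + (49-1)×8 = 417
Sₙ = n(a₁+aₙ)/2 = 49×(33+417)/2
= 49×450/2 = 11025

S_49 = 11025


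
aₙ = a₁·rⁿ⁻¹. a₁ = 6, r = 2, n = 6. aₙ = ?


aₙ = a₁·r^(n-1)
= 6×2^5
= 6×32
= 192

a_6 = 192


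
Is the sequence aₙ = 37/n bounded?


a₁ = 37, a₂ = 37/2, a₃ = 37/3, ...
0 < aₙ ≤ 37 for all n ≥ 1
Lower bound: 0, Upper bound: 37
The sequence IS bounded

Bounded (0 < aₙ ≤ 37)


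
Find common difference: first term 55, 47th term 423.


d = (aₙ - a₁)/(n-1)
= (423 - 55)/(47-1)
= 368/46 = 8

d = 8


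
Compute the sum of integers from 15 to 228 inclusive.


Σₖ₌15^228 k = Σₖ₌₁^228 k − Σₖ₌₁^14 k
= 228·229/2 − 14·15/2
= 26106 − 105 = 26001

Σk = 26001


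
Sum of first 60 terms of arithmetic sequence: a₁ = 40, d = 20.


aₙ = 40 + (60-1)×20 = 1220
Sₙ = n(a₁+aₙ)/2 = 60×(40+1220)/2
= 60×1260/2 = 37800

S_60 = 37800


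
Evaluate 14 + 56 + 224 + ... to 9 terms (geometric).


Sₙ = 14×(4^9 - 1)/(4 - 1)
= 14×(262144 - 1)/3
= 14×262143/3
= 1223334

S_9 = 1223334


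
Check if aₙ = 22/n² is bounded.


a₁ = 22, a₂ = 22/4, a₃ = 22/9, ...
0 < aₙ ≤ 22 for all n ≥ 1
The sequence IS bounded

Bounded (0 < aₙ ≤ 22)


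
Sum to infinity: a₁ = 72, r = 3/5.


S∞ = a₁/(1-r) = 72/(1 - 3/5)
= 72/(2/5)
= 180

S∞ = 180


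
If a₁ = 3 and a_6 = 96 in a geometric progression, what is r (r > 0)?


r^(n-1) = aₙ/a₁
r^5 = 96/3 = 32
r = 32^(1/5)
= 2

r = 2


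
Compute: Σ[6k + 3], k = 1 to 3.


Σ(6k+3) = 6·Σk + 3·n
= 6·6 + 3·3
= 36 + 9 = 45

Σ = 45


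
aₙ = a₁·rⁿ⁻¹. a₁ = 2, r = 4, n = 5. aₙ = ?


aₙ = a₁·r^(n-1)
= 2×4^4
= 2×256
= 512

a_5 = 512


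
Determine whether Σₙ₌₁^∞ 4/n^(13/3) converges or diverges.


p-series test: Σ c/n^p converges if p > 1, diverges if p ≤ 1 (constant c > 0 doesn't affect convergence).
p = 13/3
13/3 > 1 → CONVERGES

Converges (p = 13/3 > 1)


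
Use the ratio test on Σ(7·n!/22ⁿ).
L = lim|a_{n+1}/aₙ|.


aₙ = 7·n!/22^n
a_{n+1}/aₙ = (n+1)!/22^(n+1) × 22^n/n!  (constant 7 cancels)
= (n+1)/22
L = lim(n→∞) (n+1)/22 = ∞
L > 1 → series DIVERGES

Diverges (ratio test: L = ∞ > 1)


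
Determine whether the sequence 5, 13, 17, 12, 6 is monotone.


Differences: 8, 4, -5, -6
Difference at position 1 is +8 (> 0) but position 3 is -5 (< 0) — sequence both rises and falls
→ NOT monotonic

Not monotonic


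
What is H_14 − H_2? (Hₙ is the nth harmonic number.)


Σₖ₌3^14 1/k = 1/3 + 1/4 + 1/5 + ... + 1/14
= 631193/360360
≈ 1.7516

Sum = 631193/360360 ≈ 1.7516


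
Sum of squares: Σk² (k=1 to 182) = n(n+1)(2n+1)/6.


n = 182
n(n+1)(2n+1)/6 = 182×183×365/6
= 12156690/6 = 2026115

Σk² = 2026115


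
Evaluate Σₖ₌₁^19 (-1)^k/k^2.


S = -1 + 1/4 - 1/9 + 1/16 - 1/25 + 1/36 - 1/49 + 1/64 ± ...
= -0.8238
(Full series converges to -π²/12 ≈ -0.8225)

S_19 = -0.8238


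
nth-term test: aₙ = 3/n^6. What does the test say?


lim(n→∞) 3/n^6 = 0
lim aₙ = 0 → nth-term test is INCONCLUSIVE
(Need other tests; this is actually a convergent p-series with p=6 > 1)

Inconclusive (lim aₙ = 0; need another test)


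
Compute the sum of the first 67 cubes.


n(n+1)/2 = 67×68/2 = 2278
Σk³ = 2278² = 5189284

Σk³ = 5189284


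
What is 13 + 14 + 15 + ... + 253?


Σₖ₌13^253 k = Σₖ₌₁^253 k − Σₖ₌₁^12 k
= 253·254/2 − 12·13/2
= 32131 − 78 = 32053

Σk = 32053


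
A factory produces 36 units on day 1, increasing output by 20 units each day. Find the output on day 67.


aₙ = a₁ + (n-1)d
= 36 + (67-1)×20
= 36 + 1320
= 1356

a_67 = 1356


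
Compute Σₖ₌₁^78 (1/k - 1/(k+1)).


Telescoping: adjacent terms cancel.
= 1/1 - 1/79
= 1 - 1/79 = 78/79

Sum = 78/79


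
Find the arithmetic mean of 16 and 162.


AM = (16 + 162)/2 = 178/2 = 89

AM = 89


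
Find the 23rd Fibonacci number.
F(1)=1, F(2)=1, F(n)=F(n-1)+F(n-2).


Fibonacci sequence: 1, 1, 2, 3, 5, 8, 13, 21, 34, 55, 89, ...
F(23) = 28657

F(23) = 28657


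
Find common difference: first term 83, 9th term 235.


d = (aₙ - a₁)/(n-1)
= (235 - 83)/(9-1)
= 152/8 = 19

d = 19


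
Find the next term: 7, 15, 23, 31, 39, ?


Pattern: arithmetic (d=8)
Terms: 7, 15, 23, 31, 39
Next term = 47

Next term = 47


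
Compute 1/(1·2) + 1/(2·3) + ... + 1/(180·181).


1/(k(k+1)) = 1/k - 1/(k+1) (partial fractions)
Telescoping: Σ = 1 - 1/181 = 180/181

Sum = 180/181


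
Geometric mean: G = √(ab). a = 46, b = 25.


GM = √(46×25) = √1150 = 33.9116

GM = 33.9116


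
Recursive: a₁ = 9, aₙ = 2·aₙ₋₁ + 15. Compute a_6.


Computing step by step:
a_1 = 9
a_2 = 33
a_3 = 81
a_4 = 177
a_5 = 369
a_6 = 753


a_6 = 753


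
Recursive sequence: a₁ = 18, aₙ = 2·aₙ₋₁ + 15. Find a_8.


Computing step by step:
a_1 = 18
a_2 = 51
a_3 = 117
a_4 = 249
a_5 = 513
a_6 = 1041
a_7 = 2097
a_8 = 4209


a_8 = 4209


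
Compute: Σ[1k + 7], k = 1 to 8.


Σ(1k+7) = 1·Σk + 7·n
= 1·36 + 7·8
= 36 + 56 = 92

Σ = 92


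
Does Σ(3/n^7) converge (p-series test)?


p-series test: Σ c/n^p converges if p > 1, diverges if p ≤ 1 (constant c > 0 doesn't affect convergence).
p = 7
7 > 1 → CONVERGES

Converges (p = 7 > 1)


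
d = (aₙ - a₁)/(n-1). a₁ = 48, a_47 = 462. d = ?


d = (aₙ - a₁)/(n-1)
= (462 - 48)/(47-1)
= 414/46 = 9

d = 9


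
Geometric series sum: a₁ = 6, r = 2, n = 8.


Sₙ = 6×(2^8 - 1)/(2 - 1)
= 6×(256 - 1)/1
= 6×255/1
= 1530

S_8 = 1530


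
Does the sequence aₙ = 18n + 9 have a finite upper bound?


aₙ = 18n + 9 → as n→∞, aₙ→∞
No finite upper bound exists
The sequence is UNBOUNDED

Unbounded (aₙ → ∞ as n → ∞)


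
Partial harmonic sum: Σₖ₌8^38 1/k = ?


Σₖ₌8^38 1/k = 1/8 + 1/9 + 1/10 + ... + 1/38
= 113453671064599/69388720221600
≈ 1.635

Sum = 113453671064599/69388720221600 ≈ 1.635


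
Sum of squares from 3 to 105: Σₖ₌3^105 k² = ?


Σₖ₌3^105 k² = Σₖ₌₁^105 k² − Σₖ₌₁^2 k²
= 105·106·211/6 − 2·3·5/6
= 391405 − 5 = 391400

Σk² = 391400


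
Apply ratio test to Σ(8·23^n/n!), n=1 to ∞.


aₙ = 8·23^n/n!
a_{n+1}/aₙ = 23^(n+1)/(n+1)! × n!/23^n  (constant 8 cancels)
= 23/(n+1)
L = lim(n→∞) 23/(n+1) = 0
L < 1 → series CONVERGES

Converges (ratio test: L = 0 < 1)


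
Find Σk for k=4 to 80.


Σₖ₌4^80 k = Σₖ₌₁^80 k − Σₖ₌₁^3 k
= 80·81/2 − 3·4/2
= 3240 − 6 = 3234

Σk = 3234


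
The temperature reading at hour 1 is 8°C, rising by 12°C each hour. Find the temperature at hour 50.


aₙ = a₁ + (n-1)d
= 8 + (50-1)×12
= 8 + 588
= 596

a_50 = 596


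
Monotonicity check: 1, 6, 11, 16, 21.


Differences: 5, 5, 5, 5
All differences > 0 → strictly INCREASING

Monotonically increasing


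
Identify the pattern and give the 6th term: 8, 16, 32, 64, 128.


Pattern: powers of 2: 2ⁿ
Terms: 8, 16, 32, 64, 128
Next term = 256

Next term = 256


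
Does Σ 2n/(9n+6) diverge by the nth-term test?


lim(n→∞) 2n/(9n+6) = 2/9 = 2/9  (divide numerator and denominator by n)
lim aₙ = 2/9 ≠ 0 → series DIVERGES

Diverges (lim aₙ = 2/9 ≠ 0)


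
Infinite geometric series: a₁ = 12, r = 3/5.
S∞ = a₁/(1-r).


S∞ = a₁/(1-r) = 12/(1 - 3/5)
= 12/(2/5)
= 30

S∞ = 30


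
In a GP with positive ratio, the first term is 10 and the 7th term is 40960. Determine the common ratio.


r^(n-1) = aₙ/a₁
r^6 = 40960/10 = 4096
r = 4096^(1/6)
= ±4; taking r > 0 gives r = 4

r = 4


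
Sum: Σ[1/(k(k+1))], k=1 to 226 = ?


1/(k(k+1)) = 1/k - 1/(k+1) (partial fractions)
Telescoping: Σ = 1 - 1/227 = 226/227

Sum = 226/227


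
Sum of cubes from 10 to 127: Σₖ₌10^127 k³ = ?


Σₖ₌10^127 k³ = [127·128/2]² − [9·10/2]²
= 66064384 − 2025 = 66062359

Σk³ = 66062359


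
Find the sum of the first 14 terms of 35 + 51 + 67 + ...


aₙ = 35 + (14-1)×16 = 243
Sₙ = n(a₁+aₙ)/2 = 14×(35+243)/2
= 14×278/2 = 1946

S_14 = 1946


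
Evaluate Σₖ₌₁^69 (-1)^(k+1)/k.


S = 1 - 1/2 + 1/3 - 1/4 + 1/5 - 1/6 + 1/7 - 1/8 ± ...
= 0.7003
(Full series converges to +ln(2) ≈ +0.6931)

S_69 = 0.7003


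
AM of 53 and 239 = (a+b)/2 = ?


AM = (53 + 239)/2 = 292/2 = 146

AM = 146


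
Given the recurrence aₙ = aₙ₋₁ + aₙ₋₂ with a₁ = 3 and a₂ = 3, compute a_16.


Computing iteratively: 3, 3, 6, 9, 15, 24, 39, 63, 102, 165, 267, 432, ...
a_16 = 2961

a_16 = 2961


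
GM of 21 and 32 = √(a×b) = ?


GM = √(21×32) = √672 = 25.923

GM = 25.923


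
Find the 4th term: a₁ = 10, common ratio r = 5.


aₙ = a₁·r^(n-1)
= 10×5^3
= 10×125
= 1250

a_4 = 1250


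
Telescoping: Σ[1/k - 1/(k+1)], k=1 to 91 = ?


Telescoping: adjacent terms cancel.
= 1/1 - 1/92
= 1 - 1/92 = 91/92

Sum = 91/92
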